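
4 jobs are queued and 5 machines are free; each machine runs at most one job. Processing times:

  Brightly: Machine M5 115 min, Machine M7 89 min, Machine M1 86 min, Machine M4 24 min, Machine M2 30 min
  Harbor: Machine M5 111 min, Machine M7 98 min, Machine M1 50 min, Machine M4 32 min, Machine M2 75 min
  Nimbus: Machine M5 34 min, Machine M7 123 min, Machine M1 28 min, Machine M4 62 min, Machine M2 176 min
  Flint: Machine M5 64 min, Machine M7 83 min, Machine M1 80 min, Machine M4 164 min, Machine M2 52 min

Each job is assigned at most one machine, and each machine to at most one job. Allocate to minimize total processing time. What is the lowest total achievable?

Optimal: Brightly→Machine M2 (30 min), Harbor→Machine M4 (32 min), Nimbus→Machine M1 (28 min), Flint→Machine M5 (64 min) — total 30+32+28+64 = 154 min.
Column-greedy (each machine in turn goes to its cheapest remaining job) gives 191 min, worse by 37.
Next-best assignment: Brightly→Machine M4, Harbor→Machine M1, Nimbus→Machine M5, Flint→Machine M2 = 160 min.
Every other assignment is strictly worse.

Min total: 154 min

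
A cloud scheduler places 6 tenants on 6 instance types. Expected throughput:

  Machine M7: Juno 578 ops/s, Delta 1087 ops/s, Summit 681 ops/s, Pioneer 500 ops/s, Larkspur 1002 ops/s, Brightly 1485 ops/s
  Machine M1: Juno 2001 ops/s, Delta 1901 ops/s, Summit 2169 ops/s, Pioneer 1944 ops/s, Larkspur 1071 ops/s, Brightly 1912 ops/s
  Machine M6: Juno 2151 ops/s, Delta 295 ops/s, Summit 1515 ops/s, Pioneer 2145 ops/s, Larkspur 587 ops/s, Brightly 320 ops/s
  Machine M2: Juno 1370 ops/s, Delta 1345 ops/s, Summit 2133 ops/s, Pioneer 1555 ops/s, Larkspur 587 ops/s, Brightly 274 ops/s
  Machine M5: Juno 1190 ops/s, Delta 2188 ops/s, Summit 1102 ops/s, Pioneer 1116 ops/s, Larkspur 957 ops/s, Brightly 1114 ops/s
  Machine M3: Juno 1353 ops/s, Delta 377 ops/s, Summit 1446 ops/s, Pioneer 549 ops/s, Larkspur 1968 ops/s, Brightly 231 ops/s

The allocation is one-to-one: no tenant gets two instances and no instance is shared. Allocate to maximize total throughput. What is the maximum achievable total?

Maximum total: 11920 ops/s

Optimal: Juno→Machine M1 (2001 ops/s), Delta→Machine M5 (2188 ops/s), Summit→Machine M2 (2133 ops/s), Pioneer→Machine M6 (2145 ops/s), Larkspur→Machine M3 (1968 ops/s), Brightly→Machine M7 (1485 ops/s) — total 2001+2188+2133+2145+1968+1485 = 11920 ops/s.
Max-entry greedy (repeatedly take the single best remaining cell) gives 11516 ops/s, worse by 404.
Next-best assignment: Juno→Machine M6, Delta→Machine M5, Summit→Machine M2, Pioneer→Machine M1, Larkspur→Machine M3, Brightly→Machine M7 = 11869 ops/s.
Swapping Larkspur↔Summit (Larkspur→Machine M2 587 ops/s, Summit→Machine M3 1446 ops/s) loses 2068.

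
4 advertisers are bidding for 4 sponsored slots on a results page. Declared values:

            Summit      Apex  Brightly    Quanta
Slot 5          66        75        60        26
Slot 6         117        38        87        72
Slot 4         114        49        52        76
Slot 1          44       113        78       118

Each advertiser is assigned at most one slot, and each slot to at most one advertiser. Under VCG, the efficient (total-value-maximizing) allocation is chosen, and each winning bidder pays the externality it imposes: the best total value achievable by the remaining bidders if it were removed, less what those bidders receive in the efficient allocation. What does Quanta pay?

Quanta pays $38.

Efficient allocation: Summit→Slot 4 ($114), Apex→Slot 5 ($75), Brightly→Slot 6 ($87), Quanta→Slot 1 ($118); total welfare W = $394.
Quanta receives Slot 1 at value $118, so the others get W − 118 = $276.
Without Quanta: best allocation of the remaining 3 bidders over all 4 slots is Summit→Slot 4 ($114), Apex→Slot 1 ($113), Brightly→Slot 6 ($87), total $314.
VCG payment = (others' best without Quanta) − (others' welfare with Quanta) = 314 − 276 = $38.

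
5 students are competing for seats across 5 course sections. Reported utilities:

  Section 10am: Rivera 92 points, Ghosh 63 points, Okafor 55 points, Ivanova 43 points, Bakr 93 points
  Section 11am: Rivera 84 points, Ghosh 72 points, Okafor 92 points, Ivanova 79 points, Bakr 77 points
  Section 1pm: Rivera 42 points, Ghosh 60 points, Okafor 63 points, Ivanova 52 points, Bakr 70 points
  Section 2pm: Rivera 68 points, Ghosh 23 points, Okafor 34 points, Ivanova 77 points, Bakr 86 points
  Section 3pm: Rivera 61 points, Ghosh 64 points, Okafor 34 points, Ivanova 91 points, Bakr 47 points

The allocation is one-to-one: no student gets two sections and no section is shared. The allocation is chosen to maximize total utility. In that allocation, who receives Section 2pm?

Bakr receives Section 2pm.

This is the linear assignment problem.
Optimal: Rivera→Section 10am (92 points), Ghosh→Section 1pm (60 points), Okafor→Section 11am (92 points), Ivanova→Section 3pm (91 points), Bakr→Section 2pm (86 points) — total 92+60+92+91+86 = 421 points.
Column-greedy (each section in turn goes to its best remaining student) gives 383 points, worse by 38.
Checked against all permutations: 421 points is optimal.
Bakr's own top section is Section 10am (93 points), but forcing Bakr→Section 10am and reassigning the rest optimally gives only 404 points — worse by 17.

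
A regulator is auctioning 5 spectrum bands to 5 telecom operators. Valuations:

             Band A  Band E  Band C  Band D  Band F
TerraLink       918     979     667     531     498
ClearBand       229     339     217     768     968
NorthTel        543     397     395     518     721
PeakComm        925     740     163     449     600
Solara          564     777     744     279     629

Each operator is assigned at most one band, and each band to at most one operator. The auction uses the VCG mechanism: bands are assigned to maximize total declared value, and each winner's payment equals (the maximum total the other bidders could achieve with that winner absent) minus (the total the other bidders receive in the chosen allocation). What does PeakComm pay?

PeakComm pays $22M.

Efficient allocation: TerraLink→Band E ($979M), ClearBand→Band D ($768M), NorthTel→Band F ($721M), PeakComm→Band A ($925M), Solara→Band C ($744M); total welfare W = $4137M.
PeakComm receives Band A at value $925M, so the others get W − 925 = $3212M.
Without PeakComm: best allocation of the remaining 4 bidders over all 5 bands is TerraLink→Band E ($979M), ClearBand→Band F ($968M), NorthTel→Band A ($543M), Solara→Band C ($744M), total $3234M.
VCG payment = (others' best without PeakComm) − (others' welfare with PeakComm) = 3234 − 3212 = $22M.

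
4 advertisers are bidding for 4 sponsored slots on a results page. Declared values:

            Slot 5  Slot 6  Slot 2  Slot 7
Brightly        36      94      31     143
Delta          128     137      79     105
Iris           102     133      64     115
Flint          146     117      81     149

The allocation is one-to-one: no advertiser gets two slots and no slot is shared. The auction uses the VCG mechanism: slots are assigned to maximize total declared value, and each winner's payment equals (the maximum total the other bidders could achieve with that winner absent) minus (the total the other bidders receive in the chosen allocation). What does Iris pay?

Iris pays $58.

Efficient allocation: Brightly→Slot 7 ($143), Delta→Slot 2 ($79), Iris→Slot 6 ($133), Flint→Slot 5 ($146); total welfare W = $501.
Iris receives Slot 6 at value $133, so the others get W − 133 = $368.
Without Iris: best allocation of the remaining 3 bidders over all 4 slots is Brightly→Slot 7 ($143), Delta→Slot 6 ($137), Flint→Slot 5 ($146), total $426.
VCG payment = (others' best without Iris) − (others' welfare with Iris) = 426 − 368 = $58.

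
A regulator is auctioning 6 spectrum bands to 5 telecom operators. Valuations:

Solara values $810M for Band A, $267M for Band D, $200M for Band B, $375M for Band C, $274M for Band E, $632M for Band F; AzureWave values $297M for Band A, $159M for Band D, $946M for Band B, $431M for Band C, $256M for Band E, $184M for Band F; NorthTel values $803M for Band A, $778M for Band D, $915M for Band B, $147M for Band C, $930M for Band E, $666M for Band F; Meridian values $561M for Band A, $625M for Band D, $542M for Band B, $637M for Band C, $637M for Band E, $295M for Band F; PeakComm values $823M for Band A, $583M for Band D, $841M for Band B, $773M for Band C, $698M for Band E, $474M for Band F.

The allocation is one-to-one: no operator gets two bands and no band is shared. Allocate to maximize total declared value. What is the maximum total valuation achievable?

Maximum total: $4084M

Treat this as an assignment problem: match each operator to one band.
Optimal: Solara→Band A ($810M), AzureWave→Band B ($946M), NorthTel→Band E ($930M), Meridian→Band D ($625M), PeakComm→Band C ($773M) — total 810+946+930+625+773 = $4084M.
Row-greedy (each operator in turn takes its best remaining band) gives $3906M, worse by 178.
Next-best assignment: Solara→Band F, AzureWave→Band B, NorthTel→Band E, Meridian→Band C, PeakComm→Band A = $3968M.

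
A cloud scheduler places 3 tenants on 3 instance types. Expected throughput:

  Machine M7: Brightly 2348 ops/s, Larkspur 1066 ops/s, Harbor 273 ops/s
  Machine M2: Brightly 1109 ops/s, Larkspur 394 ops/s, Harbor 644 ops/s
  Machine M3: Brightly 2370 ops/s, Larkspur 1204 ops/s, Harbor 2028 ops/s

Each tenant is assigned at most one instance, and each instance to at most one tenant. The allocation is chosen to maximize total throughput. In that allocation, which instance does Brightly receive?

Brightly receives Machine M7.

Optimal: Brightly→Machine M7 (2348 ops/s), Larkspur→Machine M2 (394 ops/s), Harbor→Machine M3 (2028 ops/s) — total 2348+394+2028 = 4770 ops/s.
Column-greedy (each instance in turn goes to its best remaining tenant) gives 4196 ops/s, worse by 574.
Next-best assignment: Brightly→Machine M2, Larkspur→Machine M7, Harbor→Machine M3 = 4203 ops/s.
Brightly's own top instance is Machine M3 (2370 ops/s), but forcing Brightly→Machine M3 and reassigning the rest optimally gives only 4080 ops/s — worse by 690.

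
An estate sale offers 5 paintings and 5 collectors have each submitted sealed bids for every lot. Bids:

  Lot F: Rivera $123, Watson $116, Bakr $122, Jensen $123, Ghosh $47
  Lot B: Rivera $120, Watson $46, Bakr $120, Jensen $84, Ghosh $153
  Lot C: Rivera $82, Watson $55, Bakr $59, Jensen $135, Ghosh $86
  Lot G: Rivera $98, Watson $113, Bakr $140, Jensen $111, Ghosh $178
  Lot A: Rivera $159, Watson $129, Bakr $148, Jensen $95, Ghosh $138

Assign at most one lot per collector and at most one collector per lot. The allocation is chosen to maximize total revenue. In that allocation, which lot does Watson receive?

Treat this as an assignment problem: match each collector to one lot.
Optimal: Rivera→Lot A ($159), Watson→Lot F ($116), Bakr→Lot B ($120), Jensen→Lot C ($135), Ghosh→Lot G ($178) — total 159+116+120+135+178 = $708.
Row-greedy (each collector in turn takes its best remaining lot) gives $703, worse by 5.
Watson's own top lot is Lot A ($129), but forcing Watson→Lot A and reassigning the rest optimally gives only $685 — worse by 23.

Watson receives Lot F.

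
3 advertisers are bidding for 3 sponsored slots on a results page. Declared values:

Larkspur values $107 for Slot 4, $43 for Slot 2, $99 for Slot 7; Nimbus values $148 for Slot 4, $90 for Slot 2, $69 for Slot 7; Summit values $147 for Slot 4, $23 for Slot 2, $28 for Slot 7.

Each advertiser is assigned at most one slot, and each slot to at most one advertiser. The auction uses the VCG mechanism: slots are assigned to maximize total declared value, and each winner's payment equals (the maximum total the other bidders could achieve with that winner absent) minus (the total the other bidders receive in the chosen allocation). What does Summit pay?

Efficient allocation: Larkspur→Slot 7 ($99), Nimbus→Slot 2 ($90), Summit→Slot 4 ($147); total welfare W = $336.
Summit receives Slot 4 at value $147, so the others get W − 147 = $189.
Without Summit: best allocation of the remaining 2 bidders over all 3 slots is Larkspur→Slot 7 ($99), Nimbus→Slot 4 ($148), total $247.
VCG payment = (others' best without Summit) − (others' welfare with Summit) = 247 − 189 = $58.

Summit pays $58.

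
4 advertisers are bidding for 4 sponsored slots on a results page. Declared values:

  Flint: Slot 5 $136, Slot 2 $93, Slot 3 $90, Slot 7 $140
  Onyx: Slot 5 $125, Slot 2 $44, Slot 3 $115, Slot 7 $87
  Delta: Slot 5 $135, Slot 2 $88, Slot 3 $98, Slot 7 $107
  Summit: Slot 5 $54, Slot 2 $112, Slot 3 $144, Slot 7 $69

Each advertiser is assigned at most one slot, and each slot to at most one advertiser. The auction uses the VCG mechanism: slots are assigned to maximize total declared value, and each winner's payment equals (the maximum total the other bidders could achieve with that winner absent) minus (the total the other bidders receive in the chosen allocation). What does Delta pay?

Delta pays $42.

Efficient allocation: Flint→Slot 7 ($140), Onyx→Slot 3 ($115), Delta→Slot 5 ($135), Summit→Slot 2 ($112); total welfare W = $502.
Delta receives Slot 5 at value $135, so the others get W − 135 = $367.
Without Delta: best allocation of the remaining 3 bidders over all 4 slots is Flint→Slot 7 ($140), Onyx→Slot 5 ($125), Summit→Slot 3 ($144), total $409.
VCG payment = (others' best without Delta) − (others' welfare with Delta) = 409 − 367 = $42.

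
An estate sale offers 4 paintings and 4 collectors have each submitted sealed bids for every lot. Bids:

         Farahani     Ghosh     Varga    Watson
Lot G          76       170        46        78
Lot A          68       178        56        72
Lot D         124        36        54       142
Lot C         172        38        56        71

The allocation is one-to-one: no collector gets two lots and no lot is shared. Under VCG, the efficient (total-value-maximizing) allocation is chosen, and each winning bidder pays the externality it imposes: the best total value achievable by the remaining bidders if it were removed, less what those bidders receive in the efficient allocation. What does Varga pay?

Efficient allocation: Farahani→Lot C ($172), Ghosh→Lot G ($170), Varga→Lot A ($56), Watson→Lot D ($142); total welfare W = $540.
Varga receives Lot A at value $56, so the others get W − 56 = $484.
Without Varga: best allocation of the remaining 3 bidders over all 4 lots is Farahani→Lot C ($172), Ghosh→Lot A ($178), Watson→Lot D ($142), total $492.
VCG payment = (others' best without Varga) − (others' welfare with Varga) = 492 − 484 = $8.

Varga pays $8.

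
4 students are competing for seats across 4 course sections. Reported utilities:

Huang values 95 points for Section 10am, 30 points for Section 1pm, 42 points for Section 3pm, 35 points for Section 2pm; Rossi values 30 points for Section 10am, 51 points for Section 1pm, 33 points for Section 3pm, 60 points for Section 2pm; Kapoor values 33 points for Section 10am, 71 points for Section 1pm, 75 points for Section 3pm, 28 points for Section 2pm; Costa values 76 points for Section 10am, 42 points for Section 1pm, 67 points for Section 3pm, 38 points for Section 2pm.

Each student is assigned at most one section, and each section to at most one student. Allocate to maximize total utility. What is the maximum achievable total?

Maximum total: 293 points

Optimal: Huang→Section 10am (95 points), Rossi→Section 2pm (60 points), Kapoor→Section 1pm (71 points), Costa→Section 3pm (67 points) — total 95+60+71+67 = 293 points.
Row-greedy (each student in turn takes its best remaining section) gives 272 points, worse by 21.
Next-best assignment: Huang→Section 10am, Rossi→Section 2pm, Kapoor→Section 3pm, Costa→Section 1pm = 272 points.
Swapping Costa↔Huang (Costa→Section 10am 76 points, Huang→Section 3pm 42 points) loses 44.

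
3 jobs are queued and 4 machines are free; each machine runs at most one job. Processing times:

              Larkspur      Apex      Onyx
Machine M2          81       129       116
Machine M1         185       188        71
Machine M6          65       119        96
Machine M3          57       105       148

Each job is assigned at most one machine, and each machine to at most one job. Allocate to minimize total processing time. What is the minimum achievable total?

This is the linear assignment problem.
Optimal: Larkspur→Machine M6 (65 min), Apex→Machine M3 (105 min), Onyx→Machine M1 (71 min) — total 65+105+71 = 241 min.
Column-greedy (each machine in turn goes to its cheapest remaining job) gives 271 min, worse by 30.
Next-best assignment: Larkspur→Machine M3, Apex→Machine M6, Onyx→Machine M1 = 247 min.

Minimum total: 241 min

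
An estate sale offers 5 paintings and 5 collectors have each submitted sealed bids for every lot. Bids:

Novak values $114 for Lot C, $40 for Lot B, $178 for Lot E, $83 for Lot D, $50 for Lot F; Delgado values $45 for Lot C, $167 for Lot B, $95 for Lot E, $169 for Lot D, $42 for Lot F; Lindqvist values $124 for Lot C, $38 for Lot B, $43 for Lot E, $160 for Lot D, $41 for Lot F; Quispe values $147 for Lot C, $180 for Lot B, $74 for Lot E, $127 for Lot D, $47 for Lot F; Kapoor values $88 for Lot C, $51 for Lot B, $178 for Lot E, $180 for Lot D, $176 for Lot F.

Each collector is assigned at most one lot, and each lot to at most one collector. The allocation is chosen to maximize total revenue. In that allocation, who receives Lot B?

Delgado receives Lot B.

Optimal: Novak→Lot E ($178), Delgado→Lot B ($167), Lindqvist→Lot D ($160), Quispe→Lot C ($147), Kapoor→Lot F ($176) — total 178+167+160+147+176 = $828.
Row-greedy (each collector in turn takes its best remaining lot) gives $827, worse by 1.
Checked against all permutations: $828 is optimal.
Delgado's own top lot is Lot D ($169), but forcing Delgado→Lot D and reassigning the rest optimally gives only $827 — worse by 1.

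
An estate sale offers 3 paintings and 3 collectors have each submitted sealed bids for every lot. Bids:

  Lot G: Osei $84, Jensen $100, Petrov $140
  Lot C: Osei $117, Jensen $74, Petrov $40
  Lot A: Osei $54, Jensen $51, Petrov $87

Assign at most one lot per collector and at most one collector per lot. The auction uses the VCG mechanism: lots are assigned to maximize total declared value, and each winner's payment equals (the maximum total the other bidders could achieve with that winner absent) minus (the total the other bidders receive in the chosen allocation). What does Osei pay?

Osei pays $23.

Efficient allocation: Osei→Lot C ($117), Jensen→Lot A ($51), Petrov→Lot G ($140); total welfare W = $308.
Osei receives Lot C at value $117, so the others get W − 117 = $191.
Without Osei: best allocation of the remaining 2 bidders over all 3 lots is Jensen→Lot C ($74), Petrov→Lot G ($140), total $214.
VCG payment = (others' best without Osei) − (others' welfare with Osei) = 214 − 191 = $23.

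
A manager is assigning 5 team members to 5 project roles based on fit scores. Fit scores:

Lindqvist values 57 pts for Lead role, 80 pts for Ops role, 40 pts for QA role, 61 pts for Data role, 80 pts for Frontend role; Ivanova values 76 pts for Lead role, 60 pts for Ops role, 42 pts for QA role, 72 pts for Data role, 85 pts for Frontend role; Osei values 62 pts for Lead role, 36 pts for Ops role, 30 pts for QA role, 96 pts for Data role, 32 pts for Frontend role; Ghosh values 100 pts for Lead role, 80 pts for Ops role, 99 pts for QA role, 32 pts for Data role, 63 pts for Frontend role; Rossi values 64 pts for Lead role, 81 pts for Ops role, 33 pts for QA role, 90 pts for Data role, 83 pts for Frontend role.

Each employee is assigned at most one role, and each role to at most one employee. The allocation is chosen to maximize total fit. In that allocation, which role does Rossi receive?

Optimal: Lindqvist→Ops role (80 pts), Ivanova→Lead role (76 pts), Osei→Data role (96 pts), Ghosh→QA role (99 pts), Rossi→Frontend role (83 pts) — total 80+76+96+99+83 = 434 pts.
Next-best assignment: Lindqvist→Frontend role, Ivanova→Lead role, Osei→Data role, Ghosh→QA role, Rossi→Ops role = 432 pts.
No other one-to-one assignment exceeds 434 pts.
Rossi's own top role is Data role (90 pts), but forcing Rossi→Data role and reassigning the rest optimally gives only 416 pts — worse by 18.

Rossi receives Frontend role.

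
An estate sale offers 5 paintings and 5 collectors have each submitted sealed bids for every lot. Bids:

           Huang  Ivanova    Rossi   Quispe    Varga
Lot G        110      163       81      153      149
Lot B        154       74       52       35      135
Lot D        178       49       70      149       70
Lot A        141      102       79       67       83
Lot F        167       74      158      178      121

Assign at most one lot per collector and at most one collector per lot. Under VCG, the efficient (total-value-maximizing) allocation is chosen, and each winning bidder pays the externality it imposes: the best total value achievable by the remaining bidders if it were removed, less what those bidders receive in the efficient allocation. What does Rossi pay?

Rossi pays $66.

Efficient allocation: Huang→Lot A ($141), Ivanova→Lot G ($163), Rossi→Lot F ($158), Quispe→Lot D ($149), Varga→Lot B ($135); total welfare W = $746.
Rossi receives Lot F at value $158, so the others get W − 158 = $588.
Without Rossi: best allocation of the remaining 4 bidders over all 5 lots is Huang→Lot D ($178), Ivanova→Lot G ($163), Quispe→Lot F ($178), Varga→Lot B ($135), total $654.
VCG payment = (others' best without Rossi) − (others' welfare with Rossi) = 654 − 588 = $66.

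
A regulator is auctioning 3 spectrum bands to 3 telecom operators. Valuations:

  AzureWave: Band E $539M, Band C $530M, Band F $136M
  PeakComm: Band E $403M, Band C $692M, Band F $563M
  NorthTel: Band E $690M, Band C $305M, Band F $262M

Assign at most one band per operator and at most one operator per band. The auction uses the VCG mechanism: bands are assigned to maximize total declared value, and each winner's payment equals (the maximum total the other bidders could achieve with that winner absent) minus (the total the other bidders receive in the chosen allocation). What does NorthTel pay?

Efficient allocation: AzureWave→Band C ($530M), PeakComm→Band F ($563M), NorthTel→Band E ($690M); total welfare W = $1783M.
NorthTel receives Band E at value $690M, so the others get W − 690 = $1093M.
Without NorthTel: best allocation of the remaining 2 bidders over all 3 bands is AzureWave→Band E ($539M), PeakComm→Band C ($692M), total $1231M.
VCG payment = (others' best without NorthTel) − (others' welfare with NorthTel) = 1231 − 1093 = $138M.

NorthTel pays $138M.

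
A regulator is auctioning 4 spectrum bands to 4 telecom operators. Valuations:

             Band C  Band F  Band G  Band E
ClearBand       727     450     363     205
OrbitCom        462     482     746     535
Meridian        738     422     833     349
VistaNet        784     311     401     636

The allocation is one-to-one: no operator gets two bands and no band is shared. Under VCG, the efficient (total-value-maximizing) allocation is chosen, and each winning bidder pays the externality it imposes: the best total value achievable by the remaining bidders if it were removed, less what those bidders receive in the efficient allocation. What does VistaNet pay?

VistaNet pays $53M.

Efficient allocation: ClearBand→Band C ($727M), OrbitCom→Band F ($482M), Meridian→Band G ($833M), VistaNet→Band E ($636M); total welfare W = $2678M.
VistaNet receives Band E at value $636M, so the others get W − 636 = $2042M.
Without VistaNet: best allocation of the remaining 3 bidders over all 4 bands is ClearBand→Band C ($727M), OrbitCom→Band E ($535M), Meridian→Band G ($833M), total $2095M.
VCG payment = (others' best without VistaNet) − (others' welfare with VistaNet) = 2095 − 2042 = $53M.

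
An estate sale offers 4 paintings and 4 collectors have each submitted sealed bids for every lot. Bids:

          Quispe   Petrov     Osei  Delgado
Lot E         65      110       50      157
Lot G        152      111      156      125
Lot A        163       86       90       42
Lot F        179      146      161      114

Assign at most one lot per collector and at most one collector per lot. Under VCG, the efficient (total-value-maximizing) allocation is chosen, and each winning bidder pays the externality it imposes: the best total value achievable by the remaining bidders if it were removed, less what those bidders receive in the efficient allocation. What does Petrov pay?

Petrov pays $16.

Efficient allocation: Quispe→Lot A ($163), Petrov→Lot F ($146), Osei→Lot G ($156), Delgado→Lot E ($157); total welfare W = $622.
Petrov receives Lot F at value $146, so the others get W − 146 = $476.
Without Petrov: best allocation of the remaining 3 bidders over all 4 lots is Quispe→Lot F ($179), Osei→Lot G ($156), Delgado→Lot E ($157), total $492.
VCG payment = (others' best without Petrov) − (others' welfare with Petrov) = 492 − 476 = $16.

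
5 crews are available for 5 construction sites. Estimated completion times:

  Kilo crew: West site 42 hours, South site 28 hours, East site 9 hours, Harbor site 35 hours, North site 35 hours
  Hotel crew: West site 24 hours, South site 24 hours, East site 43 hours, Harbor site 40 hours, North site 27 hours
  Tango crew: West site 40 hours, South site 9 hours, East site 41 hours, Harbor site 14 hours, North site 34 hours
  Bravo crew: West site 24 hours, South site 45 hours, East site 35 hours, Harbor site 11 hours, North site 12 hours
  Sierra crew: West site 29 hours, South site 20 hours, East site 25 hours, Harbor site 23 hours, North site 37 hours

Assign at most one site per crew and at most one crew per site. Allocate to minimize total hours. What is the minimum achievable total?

Optimal: Kilo crew→East site (9 hours), Hotel crew→West site (24 hours), Tango crew→South site (9 hours), Bravo crew→North site (12 hours), Sierra crew→Harbor site (23 hours) — total 9+24+9+12+23 = 77 hours.
Next-best assignment: Kilo crew→East site, Hotel crew→West site, Tango crew→Harbor site, Bravo crew→North site, Sierra crew→South site = 79 hours.
Swapping Hotel crew↔Bravo crew (Hotel crew→North site 27 hours, Bravo crew→West site 24 hours) adds 15.
Every other assignment is strictly worse.

Min total: 77 hours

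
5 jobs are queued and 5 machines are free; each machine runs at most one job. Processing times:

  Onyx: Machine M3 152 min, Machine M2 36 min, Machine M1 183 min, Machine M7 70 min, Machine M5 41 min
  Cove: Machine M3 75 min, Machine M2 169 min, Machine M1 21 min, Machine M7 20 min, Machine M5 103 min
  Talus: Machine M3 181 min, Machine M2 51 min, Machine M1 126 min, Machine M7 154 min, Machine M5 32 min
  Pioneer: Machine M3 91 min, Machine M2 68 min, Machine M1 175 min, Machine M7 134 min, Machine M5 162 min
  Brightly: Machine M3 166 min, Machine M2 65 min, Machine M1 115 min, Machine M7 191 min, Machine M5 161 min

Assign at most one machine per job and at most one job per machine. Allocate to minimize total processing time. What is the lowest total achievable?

Min total: 279 min

This is the linear assignment problem.
Optimal: Onyx→Machine M7 (70 min), Cove→Machine M1 (21 min), Talus→Machine M5 (32 min), Pioneer→Machine M3 (91 min), Brightly→Machine M2 (65 min) — total 70+21+32+91+65 = 279 min.
Row-greedy (each job in turn takes its cheapest remaining machine) gives 294 min, worse by 15.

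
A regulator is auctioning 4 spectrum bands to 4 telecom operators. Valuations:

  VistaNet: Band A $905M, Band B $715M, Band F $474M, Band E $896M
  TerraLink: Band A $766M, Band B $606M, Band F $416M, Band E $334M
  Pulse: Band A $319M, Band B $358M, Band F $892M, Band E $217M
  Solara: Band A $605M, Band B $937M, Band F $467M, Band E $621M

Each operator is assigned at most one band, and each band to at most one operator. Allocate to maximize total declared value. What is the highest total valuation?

Maximum total: $3491M

Treat this as an assignment problem: match each operator to one band.
Optimal: VistaNet→Band E ($896M), TerraLink→Band A ($766M), Pulse→Band F ($892M), Solara→Band B ($937M) — total 896+766+892+937 = $3491M.
Row-greedy (each operator in turn takes its best remaining band) gives $3024M, worse by 467.
Next-best assignment: VistaNet→Band A, TerraLink→Band E, Pulse→Band F, Solara→Band B = $3068M.
Swapping VistaNet↔Pulse (VistaNet→Band F $474M, Pulse→Band E $217M) loses 1097.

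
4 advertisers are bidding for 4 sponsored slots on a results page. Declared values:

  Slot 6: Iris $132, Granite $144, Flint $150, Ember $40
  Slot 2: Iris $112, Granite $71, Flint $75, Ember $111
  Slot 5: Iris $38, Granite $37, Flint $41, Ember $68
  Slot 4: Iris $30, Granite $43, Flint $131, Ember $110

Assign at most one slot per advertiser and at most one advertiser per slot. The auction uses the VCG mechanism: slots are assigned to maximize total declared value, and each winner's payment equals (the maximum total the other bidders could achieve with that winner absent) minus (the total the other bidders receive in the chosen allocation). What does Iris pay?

Iris pays $43.

Efficient allocation: Iris→Slot 2 ($112), Granite→Slot 6 ($144), Flint→Slot 4 ($131), Ember→Slot 5 ($68); total welfare W = $455.
Iris receives Slot 2 at value $112, so the others get W − 112 = $343.
Without Iris: best allocation of the remaining 3 bidders over all 4 slots is Granite→Slot 6 ($144), Flint→Slot 4 ($131), Ember→Slot 2 ($111), total $386.
VCG payment = (others' best without Iris) − (others' welfare with Iris) = 386 − 343 = $43.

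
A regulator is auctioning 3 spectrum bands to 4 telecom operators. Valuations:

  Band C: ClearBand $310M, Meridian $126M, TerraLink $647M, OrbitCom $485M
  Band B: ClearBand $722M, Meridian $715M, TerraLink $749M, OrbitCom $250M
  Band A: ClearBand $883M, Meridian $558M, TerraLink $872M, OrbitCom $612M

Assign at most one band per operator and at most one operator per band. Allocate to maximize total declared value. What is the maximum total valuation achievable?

Optimal: TerraLink→Band C ($647M), Meridian→Band B ($715M), ClearBand→Band A ($883M) — total 647+715+883 = $2245M.
Column-greedy (each band in turn goes to its best remaining operator) gives $1981M, worse by 264.

Max total: $2245M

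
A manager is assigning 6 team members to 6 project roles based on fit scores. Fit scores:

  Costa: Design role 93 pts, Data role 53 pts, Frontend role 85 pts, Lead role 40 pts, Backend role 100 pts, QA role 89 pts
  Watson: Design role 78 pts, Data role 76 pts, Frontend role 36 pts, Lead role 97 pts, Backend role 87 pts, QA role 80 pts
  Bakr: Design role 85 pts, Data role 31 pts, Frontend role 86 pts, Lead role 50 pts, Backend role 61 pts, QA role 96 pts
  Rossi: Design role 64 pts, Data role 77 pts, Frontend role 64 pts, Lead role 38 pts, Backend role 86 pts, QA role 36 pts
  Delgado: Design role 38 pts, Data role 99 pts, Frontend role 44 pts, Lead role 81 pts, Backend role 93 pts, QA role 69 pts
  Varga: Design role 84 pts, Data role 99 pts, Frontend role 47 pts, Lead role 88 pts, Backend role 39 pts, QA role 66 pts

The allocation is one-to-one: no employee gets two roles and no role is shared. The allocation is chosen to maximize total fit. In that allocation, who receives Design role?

Varga receives Design role.

Optimal: Costa→Frontend role (85 pts), Watson→Lead role (97 pts), Bakr→QA role (96 pts), Rossi→Backend role (86 pts), Delgado→Data role (99 pts), Varga→Design role (84 pts) — total 85+97+96+86+99+84 = 547 pts.
Row-greedy (each employee in turn takes its best remaining role) gives 498 pts, worse by 49.
Swapping Bakr↔Delgado (Bakr→Data role 31 pts, Delgado→QA role 69 pts) loses 95.
No other one-to-one assignment exceeds 547 pts.
Varga's own top role is Data role (99 pts), but forcing Varga→Data role and reassigning the rest optimally gives only 542 pts — worse by 5.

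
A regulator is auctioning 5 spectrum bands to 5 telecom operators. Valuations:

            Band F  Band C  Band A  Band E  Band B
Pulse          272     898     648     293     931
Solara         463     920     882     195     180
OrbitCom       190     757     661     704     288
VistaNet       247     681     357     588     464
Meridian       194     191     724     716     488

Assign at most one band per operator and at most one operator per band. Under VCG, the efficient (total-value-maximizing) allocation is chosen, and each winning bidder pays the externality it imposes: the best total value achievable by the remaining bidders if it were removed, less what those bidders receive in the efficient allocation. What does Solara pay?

Efficient allocation: Pulse→Band B ($931M), Solara→Band A ($882M), OrbitCom→Band C ($757M), VistaNet→Band F ($247M), Meridian→Band E ($716M); total welfare W = $3533M.
Solara receives Band A at value $882M, so the others get W − 882 = $2651M.
Without Solara: best allocation of the remaining 4 bidders over all 5 bands is Pulse→Band B ($931M), OrbitCom→Band E ($704M), VistaNet→Band C ($681M), Meridian→Band A ($724M), total $3040M.
VCG payment = (others' best without Solara) − (others' welfare with Solara) = 3040 − 2651 = $389M.

Solara pays $389M.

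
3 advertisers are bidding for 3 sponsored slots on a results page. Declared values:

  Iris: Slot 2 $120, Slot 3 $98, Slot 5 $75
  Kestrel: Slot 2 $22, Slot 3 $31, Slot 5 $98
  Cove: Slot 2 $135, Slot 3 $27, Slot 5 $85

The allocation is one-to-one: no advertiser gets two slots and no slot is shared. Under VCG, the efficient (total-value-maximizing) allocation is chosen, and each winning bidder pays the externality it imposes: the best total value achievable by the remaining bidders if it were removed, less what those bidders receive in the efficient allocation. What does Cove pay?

Efficient allocation: Iris→Slot 3 ($98), Kestrel→Slot 5 ($98), Cove→Slot 2 ($135); total welfare W = $331.
Cove receives Slot 2 at value $135, so the others get W − 135 = $196.
Without Cove: best allocation of the remaining 2 bidders over all 3 slots is Iris→Slot 2 ($120), Kestrel→Slot 5 ($98), total $218.
VCG payment = (others' best without Cove) − (others' welfare with Cove) = 218 − 196 = $22.

Cove pays $22.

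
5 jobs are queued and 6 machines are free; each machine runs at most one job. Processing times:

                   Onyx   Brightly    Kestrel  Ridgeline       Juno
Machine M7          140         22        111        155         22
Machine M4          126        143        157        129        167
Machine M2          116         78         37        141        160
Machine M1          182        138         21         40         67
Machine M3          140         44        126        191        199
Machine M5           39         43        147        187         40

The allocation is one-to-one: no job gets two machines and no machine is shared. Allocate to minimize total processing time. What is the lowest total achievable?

Min total: 182 min

Optimal: Onyx→Machine M5 (39 min), Brightly→Machine M3 (44 min), Kestrel→Machine M2 (37 min), Ridgeline→Machine M1 (40 min), Juno→Machine M7 (22 min) — total 39+44+37+40+22 = 182 min.
Min-entry greedy (repeatedly take the single cheapest remaining cell) gives 371 min, worse by 189.
Next-best assignment: Onyx→Machine M5, Brightly→Machine M3, Kestrel→Machine M1, Ridgeline→Machine M4, Juno→Machine M7 = 255 min.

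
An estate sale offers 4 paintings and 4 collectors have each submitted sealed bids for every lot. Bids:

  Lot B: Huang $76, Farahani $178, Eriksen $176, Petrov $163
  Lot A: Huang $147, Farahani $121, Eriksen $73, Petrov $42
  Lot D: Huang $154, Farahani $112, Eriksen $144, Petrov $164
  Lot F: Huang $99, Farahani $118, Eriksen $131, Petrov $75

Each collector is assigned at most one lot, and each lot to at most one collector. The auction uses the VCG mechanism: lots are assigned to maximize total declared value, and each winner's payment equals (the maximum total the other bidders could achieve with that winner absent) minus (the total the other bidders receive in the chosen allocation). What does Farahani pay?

Farahani pays $45.

Efficient allocation: Huang→Lot A ($147), Farahani→Lot B ($178), Eriksen→Lot F ($131), Petrov→Lot D ($164); total welfare W = $620.
Farahani receives Lot B at value $178, so the others get W − 178 = $442.
Without Farahani: best allocation of the remaining 3 bidders over all 4 lots is Huang→Lot A ($147), Eriksen→Lot B ($176), Petrov→Lot D ($164), total $487.
VCG payment = (others' best without Farahani) − (others' welfare with Farahani) = 487 − 442 = $45.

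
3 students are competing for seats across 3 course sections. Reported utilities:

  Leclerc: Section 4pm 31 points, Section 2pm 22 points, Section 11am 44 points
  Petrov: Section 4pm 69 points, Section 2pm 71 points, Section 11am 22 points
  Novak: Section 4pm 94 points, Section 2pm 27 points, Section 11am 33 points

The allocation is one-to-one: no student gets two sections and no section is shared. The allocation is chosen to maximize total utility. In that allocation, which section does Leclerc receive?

Leclerc receives Section 11am.

This is a one-to-one assignment (maximum-weight bipartite matching).
Optimal: Leclerc→Section 11am (44 points), Petrov→Section 2pm (71 points), Novak→Section 4pm (94 points) — total 44+71+94 = 209 points.
Swapping Novak↔Petrov (Novak→Section 2pm 27 points, Petrov→Section 4pm 69 points) loses 69.
No other one-to-one assignment exceeds 209 points.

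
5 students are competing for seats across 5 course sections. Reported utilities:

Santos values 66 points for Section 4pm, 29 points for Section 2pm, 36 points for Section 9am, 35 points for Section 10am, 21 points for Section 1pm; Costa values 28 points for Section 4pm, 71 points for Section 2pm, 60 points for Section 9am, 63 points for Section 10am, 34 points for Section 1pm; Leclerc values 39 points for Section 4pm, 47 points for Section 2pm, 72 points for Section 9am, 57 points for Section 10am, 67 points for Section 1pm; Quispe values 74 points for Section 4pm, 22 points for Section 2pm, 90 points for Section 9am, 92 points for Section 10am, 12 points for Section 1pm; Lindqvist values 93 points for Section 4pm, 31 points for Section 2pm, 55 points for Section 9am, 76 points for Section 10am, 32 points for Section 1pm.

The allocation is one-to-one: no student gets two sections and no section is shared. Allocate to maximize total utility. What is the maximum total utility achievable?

Optimal: Santos→Section 4pm (66 points), Costa→Section 2pm (71 points), Leclerc→Section 1pm (67 points), Quispe→Section 9am (90 points), Lindqvist→Section 10am (76 points) — total 66+71+67+90+76 = 370 points.
Column-greedy (each section in turn goes to its best remaining student) gives 332 points, worse by 38.
Swapping Costa↔Leclerc (Costa→Section 1pm 34 points, Leclerc→Section 2pm 47 points) loses 57.

Maximum total: 370 points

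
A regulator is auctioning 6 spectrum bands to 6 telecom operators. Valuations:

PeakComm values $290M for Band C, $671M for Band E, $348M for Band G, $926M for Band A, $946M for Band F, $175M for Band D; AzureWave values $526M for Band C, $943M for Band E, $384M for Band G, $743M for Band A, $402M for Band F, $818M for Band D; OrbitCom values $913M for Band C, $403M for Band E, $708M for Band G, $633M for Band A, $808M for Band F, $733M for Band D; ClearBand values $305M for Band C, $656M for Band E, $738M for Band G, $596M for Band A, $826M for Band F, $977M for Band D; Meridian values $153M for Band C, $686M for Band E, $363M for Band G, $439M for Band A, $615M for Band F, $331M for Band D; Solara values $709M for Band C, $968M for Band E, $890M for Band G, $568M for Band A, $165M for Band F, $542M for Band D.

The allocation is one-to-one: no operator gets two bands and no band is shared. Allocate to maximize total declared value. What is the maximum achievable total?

Optimal: PeakComm→Band A ($926M), AzureWave→Band E ($943M), OrbitCom→Band C ($913M), ClearBand→Band D ($977M), Meridian→Band F ($615M), Solara→Band G ($890M) — total 926+943+913+977+615+890 = $5264M.
Max-entry greedy (repeatedly take the single best remaining cell) gives $4910M, worse by 354.
Swapping Meridian↔OrbitCom (Meridian→Band C $153M, OrbitCom→Band F $808M) loses 567.
No other one-to-one assignment exceeds $5264M.

Maximum total: $5264M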